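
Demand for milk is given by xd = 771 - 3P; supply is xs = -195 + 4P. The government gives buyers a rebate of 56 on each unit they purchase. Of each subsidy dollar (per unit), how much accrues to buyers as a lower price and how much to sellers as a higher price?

Pre-subsidy: 771 - 3P = -195 + 4P gives P* = 138, x* = 357.
With the rebate, buyers effectively pay Pb = Ps − 56, where Ps is the price sellers receive.
Demand in terms of Ps becomes xd = 771 − 3(Ps − 56) = 939 - 3Ps. Setting this equal to supply: 939 - 3Ps = -195 + 4Ps, so Ps = 162.
Buyers pay Pb = 162 − 56 = 106; x' = -195 + 4·162 = 453.
Buyers' price falls by P* − Pb = 138 − 106 = 32; sellers' price rises by Ps − P* = 162 − 138 = 24.

Buyers gain 32 per unit; sellers gain 24 per unit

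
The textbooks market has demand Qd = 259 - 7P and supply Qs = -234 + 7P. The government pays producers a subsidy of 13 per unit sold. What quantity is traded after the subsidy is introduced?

Pre-subsidy: 259 - 7P = -234 + 7P gives P* = 493/14, Q* = 12.5.
With the subsidy, sellers receive Ps = Pb + 13 for each unit, where Pb is the price buyers pay.
Supply in terms of Pb becomes Qs = -234 + 7(Pb + 13) = -143 + 7Pb. Setting this equal to demand: 259 - 7Pb = -143 + 7Pb, so Pb = 201/7.
Sellers receive Ps = 201/7 + 13 = 292/7; Q' = 259 − 7·(201/7) = 58.

Q' = 58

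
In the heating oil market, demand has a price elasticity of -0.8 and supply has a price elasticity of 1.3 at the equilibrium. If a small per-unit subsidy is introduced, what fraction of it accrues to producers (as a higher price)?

Producer share = 8/21

For a small subsidy around the equilibrium, the benefit split depends on the relative slopes, which at a point are proportional to the elasticities.
Buyer share = εs/(εs + |εd|) = 1.3/(1.3 + 0.8) = 13/21; seller share = |εd|/(εs + |εd|) = 8/21.
So producers capture 8/21 of the subsidy.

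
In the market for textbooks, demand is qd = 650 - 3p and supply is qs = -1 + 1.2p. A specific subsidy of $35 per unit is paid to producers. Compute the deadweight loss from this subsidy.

Pre-subsidy: 650 - 3p = -1 + 1.2p gives p* = 155, q* = 185.
With the subsidy, sellers receive ps = pb + 35 for each unit, where pb is the price buyers pay.
Supply in terms of pb becomes qs = -1 + 1.2(pb + 35) = 41 + 1.2pb. Setting this equal to demand: 650 - 3pb = 41 + 1.2pb, so pb = 145.
Sellers receive ps = 145 + 35 = 180; q' = 650 − 3·145 = 215.
The subsidy expands output by 215 − 185 = 30 past the efficient level; on those units the gap between marginal cost and willingness to pay runs from 0 up to 35.
DWL = ½ × 35 × 30 = 525.

Deadweight loss = $525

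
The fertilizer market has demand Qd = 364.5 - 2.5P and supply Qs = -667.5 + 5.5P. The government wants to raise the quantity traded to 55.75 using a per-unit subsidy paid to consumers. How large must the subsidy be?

At Q = 55.75, invert demand for the buyer price: Pb = (364.5 − 55.75)/2.5 = 123.5; invert supply for the seller price: Ps = (55.75 − (-667.5))/5.5 = 131.5.
The subsidy must fill the gap: s = Ps − Pb = 131.5 − 123.5 = 8.

Required subsidy s = 8 per unit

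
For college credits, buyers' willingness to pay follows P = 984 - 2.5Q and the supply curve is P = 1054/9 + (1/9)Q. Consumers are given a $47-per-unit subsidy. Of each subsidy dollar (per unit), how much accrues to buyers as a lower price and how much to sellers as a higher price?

Buyers gain $45 per unit; sellers gain $2 per unit

Pre-subsidy: 984 - 2.5Q = 1054/9 + (1/9)Q gives Q* = 332 and P* = 154.
With the rebate, buyers effectively pay Pb = Ps − 47, where Ps is the price sellers receive.
On the curves, Pb = 984 - 2.5Q and Ps = 1054/9 + (1/9)Q; the wedge Ps − Pb = 47 gives 1054/9 + (1/9)Q − (984 - 2.5Q) = 47, so Q' = 350.
Then Pb = 984 − 2.5·350 = 109 and Ps = 1054/9 + (1/9)·350 = 156.
Buyers' price falls by P* − Pb = 154 − 109 = 45; sellers' price rises by Ps − P* = 156 − 154 = 2.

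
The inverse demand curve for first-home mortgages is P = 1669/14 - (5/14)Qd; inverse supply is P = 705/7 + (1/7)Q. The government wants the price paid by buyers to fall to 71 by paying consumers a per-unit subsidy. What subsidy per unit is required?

At a buyer price of 71, quantity demanded is 333.8 − 2.8·71 = 135.
Sellers supply 135 only when they receive Ps = 705/7 + (1/7)·135 = 120.
s = Ps − Pb = 120 − 71 = 49.

Required subsidy s = 49 per unit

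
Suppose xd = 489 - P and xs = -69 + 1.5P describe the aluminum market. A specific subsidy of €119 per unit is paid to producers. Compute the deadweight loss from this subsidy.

Pre-subsidy: 489 - P = -69 + 1.5P gives P* = 223.2, x* = 265.8.
With the subsidy, sellers receive Ps = Pb + 119 for each unit, where Pb is the price buyers pay.
Supply in terms of Pb becomes xs = -69 + 1.5(Pb + 119) = 109.5 + 1.5Pb. Setting this equal to demand: 489 - Pb = 109.5 + 1.5Pb, so Pb = 151.8.
Sellers receive Ps = 151.8 + 119 = 270.8; x' = 489 − 1·151.8 = 337.2.
The subsidy expands output by 337.2 − 265.8 = 71.4 past the efficient level; on those units the gap between marginal cost and willingness to pay runs from 0 up to 119.
DWL = ½ × 119 × 71.4 = 4248.3.

Deadweight loss = €4248.3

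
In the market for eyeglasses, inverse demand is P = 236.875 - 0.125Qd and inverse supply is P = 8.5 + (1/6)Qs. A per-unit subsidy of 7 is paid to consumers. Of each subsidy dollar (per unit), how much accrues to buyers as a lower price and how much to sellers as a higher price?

Buyers gain 3 per unit; sellers gain 4 per unit

Pre-subsidy: 236.875 - 0.125Q = 8.5 + (1/6)Q gives Q* = 783 and P* = 139.
With the rebate, buyers effectively pay Pb = Ps − 7, where Ps is the price sellers receive.
On the curves, Pb = 236.875 - 0.125Q and Ps = 8.5 + (1/6)Q; the wedge Ps − Pb = 7 gives 8.5 + (1/6)Q − (236.875 - 0.125Q) = 7, so Q' = 807.
Then Pb = 236.875 − 0.125·807 = 136 and Ps = 8.5 + (1/6)·807 = 143.
Buyers' price falls by P* − Pb = 139 − 136 = 3; sellers' price rises by Ps − P* = 143 − 139 = 4.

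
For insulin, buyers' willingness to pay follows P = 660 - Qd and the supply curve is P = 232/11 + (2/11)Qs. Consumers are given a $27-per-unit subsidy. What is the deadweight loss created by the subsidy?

Pre-subsidy: 660 - Q = 232/11 + (2/11)Q gives Q* = 7028/13 and P* = 1552/13.
With the rebate, buyers effectively pay Pb = Ps − 27, where Ps is the price sellers receive.
On the curves, Pb = 660 - Q and Ps = 232/11 + (2/11)Q; the wedge Ps − Pb = 27 gives 232/11 + (2/11)Q − (660 - Q) = 27, so Q' = 7325/13.
Then Pb = 660 − 1·(7325/13) = 1255/13 and Ps = 232/11 + (2/11)·(7325/13) = 1606/13.
The subsidy expands output by 7325/13 − 7028/13 = 297/13 past the efficient level; on those units the gap between marginal cost and willingness to pay runs from 0 up to 27.
DWL = ½ × 27 × 297/13 = 8019/26.

Deadweight loss = 8019/26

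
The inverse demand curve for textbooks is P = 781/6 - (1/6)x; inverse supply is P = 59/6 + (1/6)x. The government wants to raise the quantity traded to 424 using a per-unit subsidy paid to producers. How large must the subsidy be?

Required subsidy s = 21 per unit

At x = 424, from the demand curve buyers pay Pb = 781/6 − (1/6)·424 = 59.5; from the supply curve sellers need Ps = 59/6 + (1/6)·424 = 80.5.
The subsidy must fill the gap: s = Ps − Pb = 80.5 − 59.5 = 21.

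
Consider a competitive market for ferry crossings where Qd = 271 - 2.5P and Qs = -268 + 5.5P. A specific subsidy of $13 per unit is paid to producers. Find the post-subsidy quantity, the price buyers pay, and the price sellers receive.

Pre-subsidy: 271 - 2.5P = -268 + 5.5P gives P* = 67.375, Q* = 102.5625.
With the subsidy, sellers receive Ps = Pb + 13 for each unit, where Pb is the price buyers pay.
Supply in terms of Pb becomes Qs = -268 + 5.5(Pb + 13) = -196.5 + 5.5Pb. Setting this equal to demand: 271 - 2.5Pb = -196.5 + 5.5Pb, so Pb = 58.4375.
Sellers receive Ps = 58.4375 + 13 = 71.4375; Q' = 271 − 2.5·58.4375 = 124.90625.

Q' = 124.90625; buyers pay $58.4375; sellers receive $71.4375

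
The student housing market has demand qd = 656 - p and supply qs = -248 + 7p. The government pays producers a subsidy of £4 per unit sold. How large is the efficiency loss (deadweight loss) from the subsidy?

Pre-subsidy: 656 - p = -248 + 7p gives p* = 113, q* = 543.
With the subsidy, sellers receive ps = pb + 4 for each unit, where pb is the price buyers pay.
Supply in terms of pb becomes qs = -248 + 7(pb + 4) = -220 + 7pb. Setting this equal to demand: 656 - pb = -220 + 7pb, so pb = 109.5.
Sellers receive ps = 109.5 + 4 = 113.5; q' = 656 − 1·109.5 = 546.5.
The subsidy expands output by 546.5 − 543 = 3.5 past the efficient level; on those units the gap between marginal cost and willingness to pay runs from 0 up to 4.
DWL = ½ × 4 × 3.5 = 7.

Deadweight loss = £7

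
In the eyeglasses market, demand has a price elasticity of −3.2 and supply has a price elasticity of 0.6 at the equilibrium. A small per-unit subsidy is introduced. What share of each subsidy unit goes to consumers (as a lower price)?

For a small subsidy around the equilibrium, the benefit split depends on the relative slopes, which at a point are proportional to the elasticities.
Buyer share = εs/(εs + |εd|) = 0.6/(0.6 + 3.2) = 3/19; seller share = |εd|/(εs + |εd|) = 16/19.

Consumer share = 3/19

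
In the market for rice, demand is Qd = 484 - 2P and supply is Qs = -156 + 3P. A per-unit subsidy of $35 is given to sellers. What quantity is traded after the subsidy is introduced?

Pre-subsidy: 484 - 2P = -156 + 3P gives P* = 128, Q* = 228.
With the subsidy, sellers receive Ps = Pb + 35 for each unit, where Pb is the price buyers pay.
Supply in terms of Pb becomes Qs = -156 + 3(Pb + 35) = -51 + 3Pb. Setting this equal to demand: 484 - 2Pb = -51 + 3Pb, so Pb = 107.
Sellers receive Ps = 107 + 35 = 142; Q' = 484 − 2·107 = 270.

Q' = 270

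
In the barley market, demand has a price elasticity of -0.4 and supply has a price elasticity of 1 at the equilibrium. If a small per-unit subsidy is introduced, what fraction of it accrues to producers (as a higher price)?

For a small subsidy around the equilibrium, the benefit split depends on the relative slopes, which at a point are proportional to the elasticities.
Buyer share = εs/(εs + |εd|) = 1/(1 + 0.4) = 5/7; seller share = |εd|/(εs + |εd|) = 2/7.
So producers capture 2/7 of the subsidy.

Producer share = 2/7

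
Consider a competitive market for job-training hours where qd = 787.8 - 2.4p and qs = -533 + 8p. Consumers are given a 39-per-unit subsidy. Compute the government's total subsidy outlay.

Government cost = 21645

Pre-subsidy: 787.8 - 2.4p = -533 + 8p gives p* = 127, q* = 483.
With the rebate, buyers effectively pay pb = ps − 39, where ps is the price sellers receive.
Demand in terms of ps becomes qd = 787.8 − 2.4(ps − 39) = 881.4 - 2.4ps. Setting this equal to supply: 881.4 - 2.4ps = -533 + 8ps, so ps = 136.
Buyers pay pb = 136 − 39 = 97; q' = -533 + 8·136 = 555.
Government outlay = subsidy × quantity = 39 × 555 = 21645.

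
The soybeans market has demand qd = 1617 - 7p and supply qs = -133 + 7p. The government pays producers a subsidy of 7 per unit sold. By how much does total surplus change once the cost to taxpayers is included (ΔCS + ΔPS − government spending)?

Net change in total surplus = -85.75

Pre-subsidy: 1617 - 7p = -133 + 7p gives p* = 125, q* = 742.
With the subsidy, sellers receive ps = pb + 7 for each unit, where pb is the price buyers pay.
Supply in terms of pb becomes qs = -133 + 7(pb + 7) = -84 + 7pb. Setting this equal to demand: 1617 - 7pb = -84 + 7pb, so pb = 121.5.
Sellers receive ps = 121.5 + 7 = 128.5; q' = 1617 − 7·121.5 = 766.5.
ΔCS = ½(742 + 766.5)(125 − 121.5) = 2639.875; ΔPS = ½(742 + 766.5)(128.5 − 125) = 2639.875.
Government spending = 7 × 766.5 = 5365.5.
Net change = 2639.875 + 2639.875 − 5365.5 = -85.75. The loss equals the DWL triangle ½·7·24.5.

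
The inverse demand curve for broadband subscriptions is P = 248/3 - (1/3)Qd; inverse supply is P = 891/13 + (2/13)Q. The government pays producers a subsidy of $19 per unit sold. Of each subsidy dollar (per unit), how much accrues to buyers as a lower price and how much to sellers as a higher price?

Pre-subsidy: 248/3 - (1/3)Q = 891/13 + (2/13)Q gives Q* = 29 and P* = 73.
With the subsidy, sellers receive Ps = Pb + 19 for each unit, where Pb is the price buyers pay.
On the curves, Pb = 248/3 - (1/3)Q and Ps = 891/13 + (2/13)Q; the wedge Ps − Pb = 19 gives 891/13 + (2/13)Q − (248/3 - (1/3)Q) = 19, so Q' = 68.
Then Pb = 248/3 − (1/3)·68 = 60 and Ps = 891/13 + (2/13)·68 = 79.
Buyers' price falls by P* − Pb = 73 − 60 = 13; sellers' price rises by Ps − P* = 79 − 73 = 6.

Buyers gain $13 per unit; sellers gain $6 per unit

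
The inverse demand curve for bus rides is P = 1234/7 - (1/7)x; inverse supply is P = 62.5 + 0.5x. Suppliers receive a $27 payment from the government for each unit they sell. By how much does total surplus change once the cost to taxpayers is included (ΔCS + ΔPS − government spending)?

Pre-subsidy: 1234/7 - (1/7)x = 62.5 + 0.5x gives x* = 177 and P* = 151.
With the subsidy, sellers receive Ps = Pb + 27 for each unit, where Pb is the price buyers pay.
On the curves, Pb = 1234/7 - (1/7)x and Ps = 62.5 + 0.5x; the wedge Ps − Pb = 27 gives 62.5 + 0.5x − (1234/7 - (1/7)x) = 27, so x' = 219.
Then Pb = 1234/7 − (1/7)·219 = 145 and Ps = 62.5 + 0.5·219 = 172.
ΔCS = ½(177 + 219)(151 − 145) = 1188; ΔPS = ½(177 + 219)(172 − 151) = 4158.
Government spending = 27 × 219 = 5913.
Net change = 1188 + 4158 − 5913 = -567. The loss equals the DWL triangle ½·27·42.

Net change in total surplus = -$567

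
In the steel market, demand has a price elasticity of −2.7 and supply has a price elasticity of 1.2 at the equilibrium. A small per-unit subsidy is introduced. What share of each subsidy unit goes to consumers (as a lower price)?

Consumer share = 4/13

For a small subsidy around the equilibrium, the benefit split depends on the relative slopes, which at a point are proportional to the elasticities.
Buyer share = εs/(εs + |εd|) = 1.2/(1.2 + 2.7) = 4/13; seller share = |εd|/(εs + |εd|) = 9/13.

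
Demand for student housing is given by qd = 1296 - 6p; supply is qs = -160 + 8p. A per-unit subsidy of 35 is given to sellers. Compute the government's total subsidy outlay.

Government cost = 27720

Pre-subsidy: 1296 - 6p = -160 + 8p gives p* = 104, q* = 672.
With the subsidy, sellers receive ps = pb + 35 for each unit, where pb is the price buyers pay.
Supply in terms of pb becomes qs = -160 + 8(pb + 35) = 120 + 8pb. Setting this equal to demand: 1296 - 6pb = 120 + 8pb, so pb = 84.
Sellers receive ps = 84 + 35 = 119; q' = 1296 − 6·84 = 792.
Government outlay = subsidy × quantity = 35 × 792 = 27720.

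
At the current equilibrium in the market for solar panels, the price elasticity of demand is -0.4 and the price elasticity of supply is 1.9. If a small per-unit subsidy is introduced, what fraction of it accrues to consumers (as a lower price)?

Consumer share = 19/23

For a small subsidy around the equilibrium, the benefit split depends on the relative slopes, which at a point are proportional to the elasticities.
Buyer share = εs/(εs + |εd|) = 1.9/(1.9 + 0.4) = 19/23; seller share = |εd|/(εs + |εd|) = 4/23.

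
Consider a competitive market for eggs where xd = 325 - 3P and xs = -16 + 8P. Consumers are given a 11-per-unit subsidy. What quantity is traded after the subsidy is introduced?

x' = 256

Pre-subsidy: 325 - 3P = -16 + 8P gives P* = 31, x* = 232.
With the rebate, buyers effectively pay Pb = Ps − 11, where Ps is the price sellers receive.
Demand in terms of Ps becomes xd = 325 − 3(Ps − 11) = 358 - 3Ps. Setting this equal to supply: 358 - 3Ps = -16 + 8Ps, so Ps = 34.
Buyers pay Pb = 34 − 11 = 23; x' = -16 + 8·34 = 256.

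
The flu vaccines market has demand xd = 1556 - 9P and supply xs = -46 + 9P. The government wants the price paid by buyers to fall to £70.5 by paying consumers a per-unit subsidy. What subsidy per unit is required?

Required subsidy s = £37 per unit

At a buyer price of 70.5, quantity demanded is 1556 − 9·70.5 = 921.5.
Sellers supply 921.5 only when they receive Ps with -46 + 9·Ps = 921.5, i.e. Ps = 107.5.
s = Ps − Pb = 107.5 − 70.5 = 37.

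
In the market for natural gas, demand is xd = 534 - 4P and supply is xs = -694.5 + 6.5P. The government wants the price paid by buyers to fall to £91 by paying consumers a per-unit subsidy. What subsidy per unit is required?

Required subsidy s = £42 per unit

At a buyer price of 91, quantity demanded is 534 − 4·91 = 170.
Sellers supply 170 only when they receive Ps with -694.5 + 6.5·Ps = 170, i.e. Ps = 133.
s = Ps − Pb = 133 − 91 = 42.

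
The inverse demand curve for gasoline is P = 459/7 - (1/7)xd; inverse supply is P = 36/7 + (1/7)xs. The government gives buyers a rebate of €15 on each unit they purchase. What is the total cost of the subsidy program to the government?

Pre-subsidy: 459/7 - (1/7)x = 36/7 + (1/7)x gives x* = 211.5 and P* = 495/14.
With the rebate, buyers effectively pay Pb = Ps − 15, where Ps is the price sellers receive.
On the curves, Pb = 459/7 - (1/7)x and Ps = 36/7 + (1/7)x; the wedge Ps − Pb = 15 gives 36/7 + (1/7)x − (459/7 - (1/7)x) = 15, so x' = 264.
Then Pb = 459/7 − (1/7)·264 = 195/7 and Ps = 36/7 + (1/7)·264 = 300/7.
Government outlay = subsidy × quantity = 15 × 264 = 3960.

Government cost = €3960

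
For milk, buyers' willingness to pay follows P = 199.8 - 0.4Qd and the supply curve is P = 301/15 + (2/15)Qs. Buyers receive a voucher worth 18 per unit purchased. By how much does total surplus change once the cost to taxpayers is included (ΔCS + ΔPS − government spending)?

Pre-subsidy: 199.8 - 0.4Q = 301/15 + (2/15)Q gives Q* = 337 and P* = 65.
With the rebate, buyers effectively pay Pb = Ps − 18, where Ps is the price sellers receive.
On the curves, Pb = 199.8 - 0.4Q and Ps = 301/15 + (2/15)Q; the wedge Ps − Pb = 18 gives 301/15 + (2/15)Q − (199.8 - 0.4Q) = 18, so Q' = 370.75.
Then Pb = 199.8 − 0.4·370.75 = 51.5 and Ps = 301/15 + (2/15)·370.75 = 69.5.
ΔCS = ½(337 + 370.75)(65 − 51.5) = 4777.3125; ΔPS = ½(337 + 370.75)(69.5 − 65) = 1592.4375.
Government spending = 18 × 370.75 = 6673.5.
Net change = 4777.3125 + 1592.4375 − 6673.5 = -303.75. The loss equals the DWL triangle ½·18·33.75.

Net change in total surplus = -303.75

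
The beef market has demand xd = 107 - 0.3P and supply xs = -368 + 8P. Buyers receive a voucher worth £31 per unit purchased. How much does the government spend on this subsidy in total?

Government cost = 254200/83

Pre-subsidy: 107 - 0.3P = -368 + 8P gives P* = 4750/83, x* = 7456/83.
With the rebate, buyers effectively pay Pb = Ps − 31, where Ps is the price sellers receive.
Demand in terms of Ps becomes xd = 107 − 0.3(Ps − 31) = 116.3 - 0.3Ps. Setting this equal to supply: 116.3 - 0.3Ps = -368 + 8Ps, so Ps = 4843/83.
Buyers pay Pb = 4843/83 − 31 = 2270/83; x' = -368 + 8·(4843/83) = 8200/83.
Government outlay = subsidy × quantity = 31 × 8200/83 = 254200/83.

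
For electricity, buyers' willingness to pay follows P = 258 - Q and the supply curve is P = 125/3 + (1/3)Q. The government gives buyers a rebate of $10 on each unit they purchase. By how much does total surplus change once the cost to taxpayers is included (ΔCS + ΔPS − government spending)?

Pre-subsidy: 258 - Q = 125/3 + (1/3)Q gives Q* = 162.25 and P* = 95.75.
With the rebate, buyers effectively pay Pb = Ps − 10, where Ps is the price sellers receive.
On the curves, Pb = 258 - Q and Ps = 125/3 + (1/3)Q; the wedge Ps − Pb = 10 gives 125/3 + (1/3)Q − (258 - Q) = 10, so Q' = 169.75.
Then Pb = 258 − 1·169.75 = 88.25 and Ps = 125/3 + (1/3)·169.75 = 98.25.
ΔCS = ½(162.25 + 169.75)(95.75 − 88.25) = 1245; ΔPS = ½(162.25 + 169.75)(98.25 − 95.75) = 415.
Government spending = 10 × 169.75 = 1697.5.
Net change = 1245 + 415 − 1697.5 = -37.5. The loss equals the DWL triangle ½·10·7.5.

Net change in total surplus = -$37.5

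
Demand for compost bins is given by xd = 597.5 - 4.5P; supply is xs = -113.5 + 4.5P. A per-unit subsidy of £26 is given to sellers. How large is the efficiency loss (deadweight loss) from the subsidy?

Pre-subsidy: 597.5 - 4.5P = -113.5 + 4.5P gives P* = 79, x* = 242.
With the subsidy, sellers receive Ps = Pb + 26 for each unit, where Pb is the price buyers pay.
Supply in terms of Pb becomes xs = -113.5 + 4.5(Pb + 26) = 3.5 + 4.5Pb. Setting this equal to demand: 597.5 - 4.5Pb = 3.5 + 4.5Pb, so Pb = 66.
Sellers receive Ps = 66 + 26 = 92; x' = 597.5 − 4.5·66 = 300.5.
The subsidy expands output by 300.5 − 242 = 58.5 past the efficient level; on those units the gap between marginal cost and willingness to pay runs from 0 up to 26.
DWL = ½ × 26 × 58.5 = 760.5.

Deadweight loss = £760.5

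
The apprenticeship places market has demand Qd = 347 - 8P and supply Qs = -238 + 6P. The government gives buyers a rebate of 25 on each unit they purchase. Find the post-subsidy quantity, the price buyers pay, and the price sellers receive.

Q' = 689/7; buyers pay 435/14; sellers receive 785/14

Pre-subsidy: 347 - 8P = -238 + 6P gives P* = 585/14, Q* = 89/7.
With the rebate, buyers effectively pay Pb = Ps − 25, where Ps is the price sellers receive.
Demand in terms of Ps becomes Qd = 347 − 8(Ps − 25) = 547 - 8Ps. Setting this equal to supply: 547 - 8Ps = -238 + 6Ps, so Ps = 785/14.
Buyers pay Pb = 785/14 − 25 = 435/14; Q' = -238 + 6·(785/14) = 689/7.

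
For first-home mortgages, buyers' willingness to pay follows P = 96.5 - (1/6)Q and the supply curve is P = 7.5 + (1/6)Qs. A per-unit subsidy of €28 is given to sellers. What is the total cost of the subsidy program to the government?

Pre-subsidy: 96.5 - (1/6)Q = 7.5 + (1/6)Q gives Q* = 267 and P* = 52.
With the subsidy, sellers receive Ps = Pb + 28 for each unit, where Pb is the price buyers pay.
On the curves, Pb = 96.5 - (1/6)Q and Ps = 7.5 + (1/6)Q; the wedge Ps − Pb = 28 gives 7.5 + (1/6)Q − (96.5 - (1/6)Q) = 28, so Q' = 351.
Then Pb = 96.5 − (1/6)·351 = 38 and Ps = 7.5 + (1/6)·351 = 66.
Government outlay = subsidy × quantity = 28 × 351 = 9828.

Government cost = €9828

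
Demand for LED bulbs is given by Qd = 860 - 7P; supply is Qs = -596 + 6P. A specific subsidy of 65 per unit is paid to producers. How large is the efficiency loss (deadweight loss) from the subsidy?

Deadweight loss = 6825

Pre-subsidy: 860 - 7P = -596 + 6P gives P* = 112, Q* = 76.
With the subsidy, sellers receive Ps = Pb + 65 for each unit, where Pb is the price buyers pay.
Supply in terms of Pb becomes Qs = -596 + 6(Pb + 65) = -206 + 6Pb. Setting this equal to demand: 860 - 7Pb = -206 + 6Pb, so Pb = 82.
Sellers receive Ps = 82 + 65 = 147; Q' = 860 − 7·82 = 286.
The subsidy expands output by 286 − 76 = 210 past the efficient level; on those units the gap between marginal cost and willingness to pay runs from 0 up to 65.
DWL = ½ × 65 × 210 = 6825.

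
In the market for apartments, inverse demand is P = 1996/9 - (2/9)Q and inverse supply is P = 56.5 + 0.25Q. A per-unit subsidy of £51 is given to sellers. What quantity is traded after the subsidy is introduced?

Q' = 458

Pre-subsidy: 1996/9 - (2/9)Q = 56.5 + 0.25Q gives Q* = 350 and P* = 144.
With the subsidy, sellers receive Ps = Pb + 51 for each unit, where Pb is the price buyers pay.
On the curves, Pb = 1996/9 - (2/9)Q and Ps = 56.5 + 0.25Q; the wedge Ps − Pb = 51 gives 56.5 + 0.25Q − (1996/9 - (2/9)Q) = 51, so Q' = 458.
Then Pb = 1996/9 − (2/9)·458 = 120 and Ps = 56.5 + 0.25·458 = 171.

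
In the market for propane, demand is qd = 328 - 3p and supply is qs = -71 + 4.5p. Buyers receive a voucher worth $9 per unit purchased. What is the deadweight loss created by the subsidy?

Deadweight loss = $72.9

Pre-subsidy: 328 - 3p = -71 + 4.5p gives p* = 53.2, q* = 168.4.
With the rebate, buyers effectively pay pb = ps − 9, where ps is the price sellers receive.
Demand in terms of ps becomes qd = 328 − 3(ps − 9) = 355 - 3ps. Setting this equal to supply: 355 - 3ps = -71 + 4.5ps, so ps = 56.8.
Buyers pay pb = 56.8 − 9 = 47.8; q' = -71 + 4.5·56.8 = 184.6.
The subsidy expands output by 184.6 − 168.4 = 16.2 past the efficient level; on those units the gap between marginal cost and willingness to pay runs from 0 up to 9.
DWL = ½ × 9 × 16.2 = 72.9.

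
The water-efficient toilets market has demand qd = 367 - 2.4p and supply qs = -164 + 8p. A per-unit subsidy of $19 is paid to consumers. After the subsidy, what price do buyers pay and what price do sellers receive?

Pre-subsidy: 367 - 2.4p = -164 + 8p gives p* = 2655/52, q* = 3178/13.
With the rebate, buyers effectively pay pb = ps − 19, where ps is the price sellers receive.
Demand in terms of ps becomes qd = 367 − 2.4(ps − 19) = 412.6 - 2.4ps. Setting this equal to supply: 412.6 - 2.4ps = -164 + 8ps, so ps = 2883/52.
Buyers pay pb = 2883/52 − 19 = 1895/52; q' = -164 + 8·(2883/52) = 3634/13.

Buyers pay 1895/52; sellers receive 2883/52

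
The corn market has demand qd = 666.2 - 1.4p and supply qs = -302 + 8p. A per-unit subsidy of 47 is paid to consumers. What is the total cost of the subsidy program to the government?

Pre-subsidy: 666.2 - 1.4p = -302 + 8p gives p* = 103, q* = 522.
With the rebate, buyers effectively pay pb = ps − 47, where ps is the price sellers receive.
Demand in terms of ps becomes qd = 666.2 − 1.4(ps − 47) = 732 - 1.4ps. Setting this equal to supply: 732 - 1.4ps = -302 + 8ps, so ps = 110.
Buyers pay pb = 110 − 47 = 63; q' = -302 + 8·110 = 578.
Government outlay = subsidy × quantity = 47 × 578 = 27166.

Government cost = 27166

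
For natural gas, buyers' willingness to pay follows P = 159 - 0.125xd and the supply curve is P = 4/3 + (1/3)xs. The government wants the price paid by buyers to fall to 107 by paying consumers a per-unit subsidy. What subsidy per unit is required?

At a buyer price of 107, quantity demanded is 1272 − 8·107 = 416.
Sellers supply 416 only when they receive Ps = 4/3 + (1/3)·416 = 140.
s = Ps − Pb = 140 − 107 = 33.

Required subsidy s = 33 per unit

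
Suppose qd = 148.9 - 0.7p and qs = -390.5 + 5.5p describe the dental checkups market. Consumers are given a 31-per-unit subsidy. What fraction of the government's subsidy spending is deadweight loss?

DWL / government spending = 7/78

Pre-subsidy: 148.9 - 0.7p = -390.5 + 5.5p gives p* = 87, q* = 88.
With the rebate, buyers effectively pay pb = ps − 31, where ps is the price sellers receive.
Demand in terms of ps becomes qd = 148.9 − 0.7(ps − 31) = 170.6 - 0.7ps. Setting this equal to supply: 170.6 - 0.7ps = -390.5 + 5.5ps, so ps = 90.5.
Buyers pay pb = 90.5 − 31 = 59.5; q' = -390.5 + 5.5·90.5 = 107.25.
ΔCS = ½(88 + 107.25)(87 − 59.5) = 2684.6875; ΔPS = ½(88 + 107.25)(90.5 − 87) = 341.6875.
Government spending = 31 × 107.25 = 3324.75.
DWL = ½ × 31 × (107.25 − 88) = 298.375; fraction = 298.375 / 3324.75 = 7/78.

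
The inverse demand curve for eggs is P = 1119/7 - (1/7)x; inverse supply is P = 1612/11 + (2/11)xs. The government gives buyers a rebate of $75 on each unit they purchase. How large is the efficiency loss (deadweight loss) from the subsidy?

Pre-subsidy: 1119/7 - (1/7)x = 1612/11 + (2/11)x gives x* = 41 and P* = 154.
With the rebate, buyers effectively pay Pb = Ps − 75, where Ps is the price sellers receive.
On the curves, Pb = 1119/7 - (1/7)x and Ps = 1612/11 + (2/11)x; the wedge Ps − Pb = 75 gives 1612/11 + (2/11)x − (1119/7 - (1/7)x) = 75, so x' = 272.
Then Pb = 1119/7 − (1/7)·272 = 121 and Ps = 1612/11 + (2/11)·272 = 196.
The subsidy expands output by 272 − 41 = 231 past the efficient level; on those units the gap between marginal cost and willingness to pay runs from 0 up to 75.
DWL = ½ × 75 × 231 = 8662.5.

Deadweight loss = $8662.5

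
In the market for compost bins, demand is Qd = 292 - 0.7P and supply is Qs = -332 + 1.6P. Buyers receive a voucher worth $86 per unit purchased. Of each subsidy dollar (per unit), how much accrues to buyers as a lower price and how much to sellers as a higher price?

Pre-subsidy: 292 - 0.7P = -332 + 1.6P gives P* = 6240/23, Q* = 2348/23.
With the rebate, buyers effectively pay Pb = Ps − 86, where Ps is the price sellers receive.
Demand in terms of Ps becomes Qd = 292 − 0.7(Ps − 86) = 352.2 - 0.7Ps. Setting this equal to supply: 352.2 - 0.7Ps = -332 + 1.6Ps, so Ps = 6842/23.
Buyers pay Pb = 6842/23 − 86 = 4864/23; Q' = -332 + 1.6·(6842/23) = 16556/115.
Buyers' price falls by P* − Pb = 6240/23 − 4864/23 = 1376/23; sellers' price rises by Ps − P* = 6842/23 − 6240/23 = 602/23.

Buyers gain 1376/23 per unit; sellers gain 602/23 per unit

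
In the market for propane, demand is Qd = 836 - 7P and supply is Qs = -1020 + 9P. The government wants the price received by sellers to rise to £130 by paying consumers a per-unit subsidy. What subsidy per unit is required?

Required subsidy s = £32 per unit

At a seller price of 130, quantity supplied is -1020 + 9·130 = 150.
Buyers absorb 150 only when they pay Pb with 836 − 7·Pb = 150, i.e. Pb = 98.
s = Ps − Pb = 130 − 98 = 32.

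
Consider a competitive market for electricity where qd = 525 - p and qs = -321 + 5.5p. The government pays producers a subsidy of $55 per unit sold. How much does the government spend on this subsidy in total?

Pre-subsidy: 525 - p = -321 + 5.5p gives p* = 1692/13, q* = 5133/13.
With the subsidy, sellers receive ps = pb + 55 for each unit, where pb is the price buyers pay.
Supply in terms of pb becomes qs = -321 + 5.5(pb + 55) = -18.5 + 5.5pb. Setting this equal to demand: 525 - pb = -18.5 + 5.5pb, so pb = 1087/13.
Sellers receive ps = 1087/13 + 55 = 1802/13; q' = 525 − 1·(1087/13) = 5738/13.
Government outlay = subsidy × quantity = 55 × 5738/13 = 315590/13.

Government cost = 315590/13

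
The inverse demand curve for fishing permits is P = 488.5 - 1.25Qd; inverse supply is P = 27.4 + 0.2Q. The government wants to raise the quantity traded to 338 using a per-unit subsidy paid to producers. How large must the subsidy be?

At Q = 338, from the demand curve buyers pay Pb = 488.5 − 1.25·338 = 66; from the supply curve sellers need Ps = 27.4 + 0.2·338 = 95.
The subsidy must fill the gap: s = Ps − Pb = 95 − 66 = 29.

Required subsidy s = 29 per unit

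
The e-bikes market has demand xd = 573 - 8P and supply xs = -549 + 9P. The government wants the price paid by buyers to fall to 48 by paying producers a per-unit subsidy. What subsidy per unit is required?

At a buyer price of 48, quantity demanded is 573 − 8·48 = 189.
Sellers supply 189 only when they receive Ps with -549 + 9·Ps = 189, i.e. Ps = 82.
s = Ps − Pb = 82 − 48 = 34.

Required subsidy s = 34 per unit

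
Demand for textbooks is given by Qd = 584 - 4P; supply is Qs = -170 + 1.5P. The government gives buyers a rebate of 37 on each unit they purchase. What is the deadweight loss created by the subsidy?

Pre-subsidy: 584 - 4P = -170 + 1.5P gives P* = 1508/11, Q* = 392/11.
With the rebate, buyers effectively pay Pb = Ps − 37, where Ps is the price sellers receive.
Demand in terms of Ps becomes Qd = 584 − 4(Ps − 37) = 732 - 4Ps. Setting this equal to supply: 732 - 4Ps = -170 + 1.5Ps, so Ps = 164.
Buyers pay Pb = 164 − 37 = 127; Q' = -170 + 1.5·164 = 76.
The subsidy expands output by 76 − 392/11 = 444/11 past the efficient level; on those units the gap between marginal cost and willingness to pay runs from 0 up to 37.
DWL = ½ × 37 × 444/11 = 8214/11.

Deadweight loss = 8214/11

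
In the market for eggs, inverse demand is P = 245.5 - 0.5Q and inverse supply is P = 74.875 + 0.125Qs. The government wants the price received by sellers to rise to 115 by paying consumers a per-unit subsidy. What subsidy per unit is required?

At a seller price of 115, quantity supplied is -599 + 8·115 = 321.
Buyers absorb 321 only when they pay Pb = 245.5 − 0.5·321 = 85.
s = Ps − Pb = 115 − 85 = 30.

Required subsidy s = 30 per unit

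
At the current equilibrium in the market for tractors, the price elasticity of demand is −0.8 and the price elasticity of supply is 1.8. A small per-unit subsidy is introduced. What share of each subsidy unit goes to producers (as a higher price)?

For a small subsidy around the equilibrium, the benefit split depends on the relative slopes, which at a point are proportional to the elasticities.
Buyer share = εs/(εs + |εd|) = 1.8/(1.8 + 0.8) = 9/13; seller share = |εd|/(εs + |εd|) = 4/13.
So producers capture 4/13 of the subsidy.

Producer share = 4/13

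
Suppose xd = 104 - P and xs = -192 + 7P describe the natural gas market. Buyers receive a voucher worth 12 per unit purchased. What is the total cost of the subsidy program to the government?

Government cost = 930

Pre-subsidy: 104 - P = -192 + 7P gives P* = 37, x* = 67.
With the rebate, buyers effectively pay Pb = Ps − 12, where Ps is the price sellers receive.
Demand in terms of Ps becomes xd = 104 − 1(Ps − 12) = 116 - Ps. Setting this equal to supply: 116 - Ps = -192 + 7Ps, so Ps = 38.5.
Buyers pay Pb = 38.5 − 12 = 26.5; x' = -192 + 7·38.5 = 77.5.
Government outlay = subsidy × quantity = 12 × 77.5 = 930.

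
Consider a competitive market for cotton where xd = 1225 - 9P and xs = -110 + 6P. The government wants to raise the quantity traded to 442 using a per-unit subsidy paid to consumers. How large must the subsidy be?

Required subsidy s = 5 per unit

At x = 442, invert demand for the buyer price: Pb = (1225 − 442)/9 = 87; invert supply for the seller price: Ps = (442 − (-110))/6 = 92.
The subsidy must fill the gap: s = Ps − Pb = 92 − 87 = 5.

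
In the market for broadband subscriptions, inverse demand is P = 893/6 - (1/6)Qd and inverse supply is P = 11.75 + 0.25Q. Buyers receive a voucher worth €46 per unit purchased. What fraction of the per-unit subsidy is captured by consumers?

Consumer share = 0.4

Pre-subsidy: 893/6 - (1/6)Q = 11.75 + 0.25Q gives Q* = 329 and P* = 94.
With the rebate, buyers effectively pay Pb = Ps − 46, where Ps is the price sellers receive.
On the curves, Pb = 893/6 - (1/6)Q and Ps = 11.75 + 0.25Q; the wedge Ps − Pb = 46 gives 11.75 + 0.25Q − (893/6 - (1/6)Q) = 46, so Q' = 439.4.
Then Pb = 893/6 − (1/6)·439.4 = 75.6 and Ps = 11.75 + 0.25·439.4 = 121.6.
Buyers' price falls by P* − Pb = 94 − 75.6 = 18.4; sellers' price rises by Ps − P* = 121.6 − 94 = 27.6.
So consumers capture 18.4/46 = 0.4 of each unit of subsidy.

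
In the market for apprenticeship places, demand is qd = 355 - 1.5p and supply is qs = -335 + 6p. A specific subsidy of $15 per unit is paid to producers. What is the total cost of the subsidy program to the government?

Pre-subsidy: 355 - 1.5p = -335 + 6p gives p* = 92, q* = 217.
With the subsidy, sellers receive ps = pb + 15 for each unit, where pb is the price buyers pay.
Supply in terms of pb becomes qs = -335 + 6(pb + 15) = -245 + 6pb. Setting this equal to demand: 355 - 1.5pb = -245 + 6pb, so pb = 80.
Sellers receive ps = 80 + 15 = 95; q' = 355 − 1.5·80 = 235.
Government outlay = subsidy × quantity = 15 × 235 = 3525.

Government cost = $3525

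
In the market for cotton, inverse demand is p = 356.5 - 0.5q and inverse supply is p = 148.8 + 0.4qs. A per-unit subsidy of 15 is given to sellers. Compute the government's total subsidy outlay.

Pre-subsidy: 356.5 - 0.5q = 148.8 + 0.4q gives q* = 2077/9 and p* = 2170/9.
With the subsidy, sellers receive ps = pb + 15 for each unit, where pb is the price buyers pay.
On the curves, pb = 356.5 - 0.5q and ps = 148.8 + 0.4q; the wedge ps − pb = 15 gives 148.8 + 0.4q − (356.5 - 0.5q) = 15, so q' = 2227/9.
Then pb = 356.5 − 0.5·(2227/9) = 2095/9 and ps = 148.8 + 0.4·(2227/9) = 2230/9.
Government outlay = subsidy × quantity = 15 × 2227/9 = 11135/3.

Government cost = 11135/3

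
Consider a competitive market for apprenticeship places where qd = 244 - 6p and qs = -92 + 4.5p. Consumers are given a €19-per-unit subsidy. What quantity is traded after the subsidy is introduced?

Pre-subsidy: 244 - 6p = -92 + 4.5p gives p* = 32, q* = 52.
With the rebate, buyers effectively pay pb = ps − 19, where ps is the price sellers receive.
Demand in terms of ps becomes qd = 244 − 6(ps − 19) = 358 - 6ps. Setting this equal to supply: 358 - 6ps = -92 + 4.5ps, so ps = 300/7.
Buyers pay pb = 300/7 − 19 = 167/7; q' = -92 + 4.5·(300/7) = 706/7.

q' = 706/7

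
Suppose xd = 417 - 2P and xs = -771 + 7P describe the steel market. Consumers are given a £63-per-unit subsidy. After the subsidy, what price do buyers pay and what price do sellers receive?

Pre-subsidy: 417 - 2P = -771 + 7P gives P* = 132, x* = 153.
With the rebate, buyers effectively pay Pb = Ps − 63, where Ps is the price sellers receive.
Demand in terms of Ps becomes xd = 417 − 2(Ps − 63) = 543 - 2Ps. Setting this equal to supply: 543 - 2Ps = -771 + 7Ps, so Ps = 146.
Buyers pay Pb = 146 − 63 = 83; x' = -771 + 7·146 = 251.

Buyers pay £83; sellers receive £146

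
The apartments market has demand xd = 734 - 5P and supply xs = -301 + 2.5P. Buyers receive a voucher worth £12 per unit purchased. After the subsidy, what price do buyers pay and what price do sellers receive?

Buyers pay £134; sellers receive £146

Pre-subsidy: 734 - 5P = -301 + 2.5P gives P* = 138, x* = 44.
With the rebate, buyers effectively pay Pb = Ps − 12, where Ps is the price sellers receive.
Demand in terms of Ps becomes xd = 734 − 5(Ps − 12) = 794 - 5Ps. Setting this equal to supply: 794 - 5Ps = -301 + 2.5Ps, so Ps = 146.
Buyers pay Pb = 146 − 12 = 134; x' = -301 + 2.5·146 = 64.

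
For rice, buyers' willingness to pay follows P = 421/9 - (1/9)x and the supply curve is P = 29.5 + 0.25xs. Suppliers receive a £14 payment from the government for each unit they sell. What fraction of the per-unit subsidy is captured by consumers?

Consumer share = 4/13

Pre-subsidy: 421/9 - (1/9)x = 29.5 + 0.25x gives x* = 622/13 and P* = 539/13.
With the subsidy, sellers receive Ps = Pb + 14 for each unit, where Pb is the price buyers pay.
On the curves, Pb = 421/9 - (1/9)x and Ps = 29.5 + 0.25x; the wedge Ps − Pb = 14 gives 29.5 + 0.25x − (421/9 - (1/9)x) = 14, so x' = 1126/13.
Then Pb = 421/9 − (1/9)·(1126/13) = 483/13 and Ps = 29.5 + 0.25·(1126/13) = 665/13.
Buyers' price falls by P* − Pb = 539/13 − 483/13 = 56/13; sellers' price rises by Ps − P* = 665/13 − 539/13 = 126/13.
So consumers capture (56/13)/14 = 4/13 of each unit of subsidy.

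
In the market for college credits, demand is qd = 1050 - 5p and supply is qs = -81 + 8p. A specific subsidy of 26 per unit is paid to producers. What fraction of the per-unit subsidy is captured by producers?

Pre-subsidy: 1050 - 5p = -81 + 8p gives p* = 87, q* = 615.
With the subsidy, sellers receive ps = pb + 26 for each unit, where pb is the price buyers pay.
Supply in terms of pb becomes qs = -81 + 8(pb + 26) = 127 + 8pb. Setting this equal to demand: 1050 - 5pb = 127 + 8pb, so pb = 71.
Sellers receive ps = 71 + 26 = 97; q' = 1050 − 5·71 = 695.
Buyers' price falls by p* − pb = 87 − 71 = 16; sellers' price rises by ps − p* = 97 − 87 = 10.
So producers capture 10/26 = 5/13 of each unit of subsidy.

Producer share = 5/13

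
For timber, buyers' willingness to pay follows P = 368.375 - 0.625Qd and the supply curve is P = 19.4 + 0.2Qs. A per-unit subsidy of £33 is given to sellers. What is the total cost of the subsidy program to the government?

Pre-subsidy: 368.375 - 0.625Q = 19.4 + 0.2Q gives Q* = 423 and P* = 104.
With the subsidy, sellers receive Ps = Pb + 33 for each unit, where Pb is the price buyers pay.
On the curves, Pb = 368.375 - 0.625Q and Ps = 19.4 + 0.2Q; the wedge Ps − Pb = 33 gives 19.4 + 0.2Q − (368.375 - 0.625Q) = 33, so Q' = 463.
Then Pb = 368.375 − 0.625·463 = 79 and Ps = 19.4 + 0.2·463 = 112.
Government outlay = subsidy × quantity = 33 × 463 = 15279.

Government cost = £15279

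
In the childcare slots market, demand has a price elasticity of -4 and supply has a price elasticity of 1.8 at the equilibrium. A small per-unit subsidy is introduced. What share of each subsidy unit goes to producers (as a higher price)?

For a small subsidy around the equilibrium, the benefit split depends on the relative slopes, which at a point are proportional to the elasticities.
Buyer share = εs/(εs + |εd|) = 1.8/(1.8 + 4) = 9/29; seller share = |εd|/(εs + |εd|) = 20/29.
So producers capture 20/29 of the subsidy.

Producer share = 20/29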